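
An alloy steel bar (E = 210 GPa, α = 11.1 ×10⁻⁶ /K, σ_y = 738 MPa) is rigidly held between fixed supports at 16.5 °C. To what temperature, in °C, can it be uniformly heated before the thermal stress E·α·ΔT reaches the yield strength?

333 °C

E·α·ΔT = 738.0 MPa ⇒ ΔT = 738.0 / (210.0×10³ × 11.1×10⁻⁶) = 316.6 K.
T = 16.5 + 316.6 = 333.1 °C.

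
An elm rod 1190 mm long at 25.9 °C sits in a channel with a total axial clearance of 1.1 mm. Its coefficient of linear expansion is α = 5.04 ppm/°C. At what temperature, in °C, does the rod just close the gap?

α·L₀·ΔT = 1.1 mm ⇒ ΔT = 1.1 / (5.04×10⁻⁶ × 1190.0) = 183.4 K.
T = 25.9 + 183.4 = 209.3 °C.

209 °C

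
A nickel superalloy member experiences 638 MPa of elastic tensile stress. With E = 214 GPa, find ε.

2.98×10⁻³

ε = σ/E = 638 / 214000 = 2.98×10⁻³.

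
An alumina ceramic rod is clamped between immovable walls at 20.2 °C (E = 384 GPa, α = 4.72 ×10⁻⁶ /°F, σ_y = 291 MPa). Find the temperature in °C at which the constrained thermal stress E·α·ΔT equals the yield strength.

109 °C

α = 4.72×10⁻⁶/°F × 9/5 = 8.50×10⁻⁶/K.
E·α·ΔT = 291.0 MPa ⇒ ΔT = 291.0 / (384.0×10³ × 8.50×10⁻⁶) = 89.20 K.
T = 20.2 + 89.20 = 109.4 °C.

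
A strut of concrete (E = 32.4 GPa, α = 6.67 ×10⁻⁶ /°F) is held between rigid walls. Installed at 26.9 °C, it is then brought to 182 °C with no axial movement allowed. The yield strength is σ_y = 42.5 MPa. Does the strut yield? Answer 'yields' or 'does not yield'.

yields

α = 6.67×10⁻⁶/°F × 9/5 = 12.0×10⁻⁶/K.
ΔT = 155.1 K. Constrained thermal stress σ = E·α·ΔT = 32.40×10³ MPa × 12.0×10⁻⁶ × 155.1 = 60.3 MPa (compressive).
Compare to σ_y = 42.5 MPa: σ ≥ σ_y, so it yields.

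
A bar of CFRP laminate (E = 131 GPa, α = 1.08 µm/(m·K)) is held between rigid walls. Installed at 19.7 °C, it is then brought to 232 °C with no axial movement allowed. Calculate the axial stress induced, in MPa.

ΔT = 212.3 K. Constrained thermal stress σ = E·α·ΔT = 131.0×10³ MPa × 1.08×10⁻⁶ × 212.3 = 30.0 MPa (compressive).

30.0 MPa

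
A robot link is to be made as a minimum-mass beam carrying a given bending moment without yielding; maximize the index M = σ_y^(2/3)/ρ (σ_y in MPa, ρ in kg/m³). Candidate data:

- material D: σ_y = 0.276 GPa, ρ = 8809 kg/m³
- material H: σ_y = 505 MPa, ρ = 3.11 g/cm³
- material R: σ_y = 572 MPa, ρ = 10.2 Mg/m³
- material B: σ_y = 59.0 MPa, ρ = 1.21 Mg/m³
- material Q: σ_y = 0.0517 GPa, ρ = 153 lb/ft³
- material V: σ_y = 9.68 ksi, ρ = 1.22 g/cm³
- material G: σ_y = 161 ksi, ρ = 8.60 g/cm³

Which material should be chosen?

Convert each candidate to consistent units, then evaluate M:
  material D: σ_y = 276.0 MPa, ρ = 8809 kg/m³
  material H: σ_y = 505.0 MPa, ρ = 3110 kg/m³
  material R: σ_y = 572.0 MPa, ρ = 10200 kg/m³
  material B: σ_y = 59.00 MPa, ρ = 1210 kg/m³
  material Q: σ_y = 51.70 MPa, ρ = 2451 kg/m³
  material V: σ_y = 66.74 MPa, ρ = 1220 kg/m³
  material G: σ_y = 1110 MPa, ρ = 8600 kg/m³
  material H: M = 20.4×10⁻³
  material V: M = 13.5×10⁻³
  material B: M = 12.5×10⁻³
  material G: M = 12.5×10⁻³
  material R: M = 6.76×10⁻³
  material Q: M = 5.66×10⁻³
  material D: M = 4.81×10⁻³
The maximum is for material H.

material H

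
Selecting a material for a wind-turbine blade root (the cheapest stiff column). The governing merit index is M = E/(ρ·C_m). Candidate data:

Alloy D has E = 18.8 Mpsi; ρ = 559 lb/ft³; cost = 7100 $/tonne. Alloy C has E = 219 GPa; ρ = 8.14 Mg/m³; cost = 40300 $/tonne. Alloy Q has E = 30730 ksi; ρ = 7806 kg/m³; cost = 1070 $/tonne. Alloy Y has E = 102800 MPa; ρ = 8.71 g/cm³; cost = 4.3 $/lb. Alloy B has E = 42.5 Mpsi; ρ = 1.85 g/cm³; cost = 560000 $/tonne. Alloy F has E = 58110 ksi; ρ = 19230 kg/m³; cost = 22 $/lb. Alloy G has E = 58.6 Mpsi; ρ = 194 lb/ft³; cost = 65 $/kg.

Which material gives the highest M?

alloy Q

After converting to SI:
  alloy D: E = 129.6 GPa, ρ = 8954 kg/m³, cost = 7.100 $/kg
  alloy C: E = 219.0 GPa, ρ = 8140 kg/m³, cost = 40.30 $/kg
  alloy Q: E = 211.9 GPa, ρ = 7806 kg/m³, cost = 1.070 $/kg
  alloy Y: E = 102.8 GPa, ρ = 8710 kg/m³, cost = 9.480 $/kg
  alloy B: E = 293.0 GPa, ρ = 1850 kg/m³, cost = 560.0 $/kg
  alloy F: E = 400.7 GPa, ρ = 19230 kg/m³, cost = 48.50 $/kg
  alloy G: E = 404.0 GPa, ρ = 3108 kg/m³, cost = 65.00 $/kg
  alloy Q: M = 25.4 MN·m per $
  alloy D: M = 2.04 MN·m per $
  alloy G: M = 2.00 MN·m per $
  alloy Y: M = 1.25 MN·m per $
  alloy C: M = 0.668 MN·m per $
  alloy F: M = 0.430 MN·m per $
  alloy B: M = 0.283 MN·m per $
Alloy Q has the largest M.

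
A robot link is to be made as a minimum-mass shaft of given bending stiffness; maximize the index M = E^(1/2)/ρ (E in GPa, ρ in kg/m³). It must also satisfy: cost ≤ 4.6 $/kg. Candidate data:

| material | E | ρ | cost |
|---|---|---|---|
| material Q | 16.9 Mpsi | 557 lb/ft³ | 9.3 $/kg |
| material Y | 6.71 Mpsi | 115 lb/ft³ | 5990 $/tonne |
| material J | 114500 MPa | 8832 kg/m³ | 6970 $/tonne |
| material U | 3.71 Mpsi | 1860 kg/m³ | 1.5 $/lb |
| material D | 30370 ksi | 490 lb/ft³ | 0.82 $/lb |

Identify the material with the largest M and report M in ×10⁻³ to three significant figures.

material U, M = 2.72×10⁻³

Screen on constraints: cost ≤ 4.6 $/kg. Survivors: material U, material D.
Convert each candidate to consistent units, then evaluate M:
  material U: E = 25.58 GPa, ρ = 1860 kg/m³
  material D: E = 209.4 GPa, ρ = 7849 kg/m³
  material U: M = 2.72×10⁻³
  material D: M = 1.84×10⁻³
The maximum is for material U.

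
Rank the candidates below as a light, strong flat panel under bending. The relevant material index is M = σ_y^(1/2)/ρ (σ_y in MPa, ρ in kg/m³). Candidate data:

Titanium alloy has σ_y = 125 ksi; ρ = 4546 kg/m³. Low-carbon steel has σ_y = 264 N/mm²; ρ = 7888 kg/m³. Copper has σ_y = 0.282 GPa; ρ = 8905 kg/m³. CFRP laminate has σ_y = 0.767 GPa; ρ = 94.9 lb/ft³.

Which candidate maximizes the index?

Putting every candidate on a common basis:
  titanium alloy: σ_y = 861.8 MPa, ρ = 4546 kg/m³
  low-carbon steel: σ_y = 264.0 MPa, ρ = 7888 kg/m³
  copper: σ_y = 282.0 MPa, ρ = 8905 kg/m³
  CFRP laminate: σ_y = 767.0 MPa, ρ = 1520 kg/m³
  CFRP laminate: M = 18.2×10⁻³
  titanium alloy: M = 6.46×10⁻³
  low-carbon steel: M = 2.06×10⁻³
  copper: M = 1.89×10⁻³
Highest index: CFRP laminate.

CFRP laminate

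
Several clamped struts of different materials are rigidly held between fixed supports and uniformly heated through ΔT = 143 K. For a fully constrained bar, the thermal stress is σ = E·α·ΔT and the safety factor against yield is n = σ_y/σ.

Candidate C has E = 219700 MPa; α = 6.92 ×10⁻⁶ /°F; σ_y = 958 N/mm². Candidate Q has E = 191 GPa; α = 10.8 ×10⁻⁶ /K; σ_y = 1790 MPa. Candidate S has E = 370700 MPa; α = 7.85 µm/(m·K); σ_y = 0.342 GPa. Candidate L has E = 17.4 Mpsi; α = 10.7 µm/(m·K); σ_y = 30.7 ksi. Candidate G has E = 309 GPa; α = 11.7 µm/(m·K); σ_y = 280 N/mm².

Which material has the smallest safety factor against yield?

candidate G

Converting E to GPa, α to ×10⁻⁶/K, σ_y to MPa, then σ and n for each:
  candidate C: E = 219.7, α = 12.5, σ_y = 958.0 → σ = 391 MPa, n = 2.45
  candidate Q: E = 191.0, α = 10.8, σ_y = 1790 → σ = 295 MPa, n = 6.07
  candidate S: E = 370.7, α = 7.85, σ_y = 342.0 → σ = 416 MPa, n = 0.822
  candidate L: E = 120.0, α = 10.7, σ_y = 211.7 → σ = 184 MPa, n = 1.15
  candidate G: E = 309.0, α = 11.7, σ_y = 280.0 → σ = 517 MPa, n = 0.542
Smallest n: candidate G with n = 0.542.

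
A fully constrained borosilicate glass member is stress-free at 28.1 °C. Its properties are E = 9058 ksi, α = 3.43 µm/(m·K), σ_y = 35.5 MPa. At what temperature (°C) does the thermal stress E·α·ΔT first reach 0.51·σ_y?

113 °C

E = 9058 ksi = 62.45 GPa.
E·α·ΔT = 18.11 MPa ⇒ ΔT = 18.11 / (62.45×10³ × 3.43×10⁻⁶) = 84.52 K.
T = 28.1 + 84.52 = 112.6 °C.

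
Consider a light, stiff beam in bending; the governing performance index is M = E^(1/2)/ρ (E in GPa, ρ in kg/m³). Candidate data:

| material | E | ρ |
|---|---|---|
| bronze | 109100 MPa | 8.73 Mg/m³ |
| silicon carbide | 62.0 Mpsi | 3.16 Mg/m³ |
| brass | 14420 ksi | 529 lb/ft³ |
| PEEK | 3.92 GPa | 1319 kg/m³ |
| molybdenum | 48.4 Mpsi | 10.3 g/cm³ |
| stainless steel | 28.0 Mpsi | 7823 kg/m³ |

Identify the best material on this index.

Normalizing units and computing the index:
  bronze: E = 109.1 GPa, ρ = 8730 kg/m³
  silicon carbide: E = 427.5 GPa, ρ = 3160 kg/m³
  brass: E = 99.42 GPa, ρ = 8474 kg/m³
  PEEK: E = 3.920 GPa, ρ = 1319 kg/m³
  molybdenum: E = 333.7 GPa, ρ = 10300 kg/m³
  stainless steel: E = 193.1 GPa, ρ = 7823 kg/m³
  silicon carbide: M = 6.54×10⁻³
  stainless steel: M = 1.78×10⁻³
  molybdenum: M = 1.77×10⁻³
  PEEK: M = 1.50×10⁻³
  bronze: M = 1.20×10⁻³
  brass: M = 1.18×10⁻³
The maximum is for silicon carbide.

silicon carbide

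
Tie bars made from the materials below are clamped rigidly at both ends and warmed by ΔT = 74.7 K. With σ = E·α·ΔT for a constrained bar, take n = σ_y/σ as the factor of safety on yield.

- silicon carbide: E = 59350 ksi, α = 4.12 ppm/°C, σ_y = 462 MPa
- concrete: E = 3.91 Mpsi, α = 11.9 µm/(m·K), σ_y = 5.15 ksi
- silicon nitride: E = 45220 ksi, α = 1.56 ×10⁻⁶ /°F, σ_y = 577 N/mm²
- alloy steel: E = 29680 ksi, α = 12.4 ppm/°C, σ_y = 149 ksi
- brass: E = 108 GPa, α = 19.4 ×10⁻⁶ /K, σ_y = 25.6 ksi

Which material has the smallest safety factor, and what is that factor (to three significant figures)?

In consistent units (E in GPa, α in ×10⁻⁶/K, σ_y in MPa):
  silicon carbide: E = 409.2, α = 4.12, σ_y = 462.0 → σ = 126 MPa, n = 3.67
  concrete: E = 26.96, α = 11.9, σ_y = 35.51 → σ = 24.0 MPa, n = 1.48
  silicon nitride: E = 311.8, α = 2.81, σ_y = 577.0 → σ = 65.4 MPa, n = 8.82
  alloy steel: E = 204.6, α = 12.4, σ_y = 1027 → σ = 190 MPa, n = 5.42
  brass: E = 108.0, α = 19.4, σ_y = 176.5 → σ = 157 MPa, n = 1.13
The minimum is brass at n = 1.13.

brass, n = 1.13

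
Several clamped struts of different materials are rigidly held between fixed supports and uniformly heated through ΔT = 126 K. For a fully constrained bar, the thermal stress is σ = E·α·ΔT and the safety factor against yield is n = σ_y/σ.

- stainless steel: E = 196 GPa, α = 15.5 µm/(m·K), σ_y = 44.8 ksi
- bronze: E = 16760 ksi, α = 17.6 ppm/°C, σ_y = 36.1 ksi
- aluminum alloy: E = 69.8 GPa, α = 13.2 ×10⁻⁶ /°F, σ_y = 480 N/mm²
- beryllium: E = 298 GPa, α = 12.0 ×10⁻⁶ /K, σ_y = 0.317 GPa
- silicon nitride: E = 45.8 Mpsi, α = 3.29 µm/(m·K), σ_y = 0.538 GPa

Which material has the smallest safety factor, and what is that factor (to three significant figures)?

With everything in SI (GPa, ×10⁻⁶/K, MPa):
  stainless steel: E = 196.0, α = 15.5, σ_y = 308.9 → σ = 383 MPa, n = 0.807
  bronze: E = 115.6, α = 17.6, σ_y = 248.9 → σ = 256 MPa, n = 0.971
  aluminum alloy: E = 69.80, α = 23.8, σ_y = 480.0 → σ = 209 MPa, n = 2.30
  beryllium: E = 298.0, α = 12.0, σ_y = 317.0 → σ = 451 MPa, n = 0.704
  silicon nitride: E = 315.8, α = 3.29, σ_y = 538.0 → σ = 131 MPa, n = 4.11
Beryllium has the lowest safety factor, n = 0.704.

beryllium, n = 0.704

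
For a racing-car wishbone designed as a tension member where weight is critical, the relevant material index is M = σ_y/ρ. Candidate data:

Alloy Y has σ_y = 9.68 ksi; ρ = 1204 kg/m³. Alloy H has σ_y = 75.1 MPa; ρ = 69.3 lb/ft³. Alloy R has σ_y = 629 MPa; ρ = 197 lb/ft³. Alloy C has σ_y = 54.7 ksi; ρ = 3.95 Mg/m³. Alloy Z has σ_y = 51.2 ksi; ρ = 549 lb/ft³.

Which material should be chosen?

In SI units:
  alloy Y: σ_y = 66.74 MPa, ρ = 1204 kg/m³
  alloy H: σ_y = 75.10 MPa, ρ = 1110 kg/m³
  alloy R: σ_y = 629.0 MPa, ρ = 3156 kg/m³
  alloy C: σ_y = 377.1 MPa, ρ = 3950 kg/m³
  alloy Z: σ_y = 353.0 MPa, ρ = 8794 kg/m³
  alloy R: M = 199 kN·m/kg
  alloy C: M = 95.5 kN·m/kg
  alloy H: M = 67.7 kN·m/kg
  alloy Y: M = 55.4 kN·m/kg
  alloy Z: M = 40.1 kN·m/kg
The maximum is for alloy R.

alloy R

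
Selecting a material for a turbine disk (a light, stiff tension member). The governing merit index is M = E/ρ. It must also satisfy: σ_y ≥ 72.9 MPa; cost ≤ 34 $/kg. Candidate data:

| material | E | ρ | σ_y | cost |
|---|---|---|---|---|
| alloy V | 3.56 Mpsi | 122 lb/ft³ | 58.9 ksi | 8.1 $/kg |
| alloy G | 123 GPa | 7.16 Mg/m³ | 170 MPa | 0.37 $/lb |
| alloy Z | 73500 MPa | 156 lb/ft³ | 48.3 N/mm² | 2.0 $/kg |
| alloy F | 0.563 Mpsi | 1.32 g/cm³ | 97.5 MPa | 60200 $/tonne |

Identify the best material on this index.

Screen on constraints: σ_y ≥ 72.9 MPa; cost ≤ 34 $/kg. Survivors: alloy V, alloy G.
Normalizing units and computing the index:
  alloy V: E = 24.55 GPa, ρ = 1954 kg/m³
  alloy G: E = 123.0 GPa, ρ = 7160 kg/m³
  alloy G: M = 17.2 MN·m/kg
  alloy V: M = 12.6 MN·m/kg
The maximum is for alloy G.

alloy G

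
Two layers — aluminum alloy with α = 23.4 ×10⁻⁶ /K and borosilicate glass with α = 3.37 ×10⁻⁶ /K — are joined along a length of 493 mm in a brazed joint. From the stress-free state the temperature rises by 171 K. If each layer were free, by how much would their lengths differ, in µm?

1690 µm

Δα = |23.4 − 3.37|×10⁻⁶/K = 20.0×10⁻⁶/K.
ΔL_mismatch = Δα·L·ΔT = 20.0×10⁻⁶ × 493.0 mm × 171.0 K = 1690 µm.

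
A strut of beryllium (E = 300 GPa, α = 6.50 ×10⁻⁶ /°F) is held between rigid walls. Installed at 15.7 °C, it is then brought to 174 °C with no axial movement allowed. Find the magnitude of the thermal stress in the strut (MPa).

556 MPa

α = 6.50×10⁻⁶/°F × 9/5 = 11.7×10⁻⁶/K.
ΔT = 158.3 K. Constrained thermal stress σ = E·α·ΔT = 300.0×10³ MPa × 11.7×10⁻⁶ × 158.3 = 556 MPa (compressive).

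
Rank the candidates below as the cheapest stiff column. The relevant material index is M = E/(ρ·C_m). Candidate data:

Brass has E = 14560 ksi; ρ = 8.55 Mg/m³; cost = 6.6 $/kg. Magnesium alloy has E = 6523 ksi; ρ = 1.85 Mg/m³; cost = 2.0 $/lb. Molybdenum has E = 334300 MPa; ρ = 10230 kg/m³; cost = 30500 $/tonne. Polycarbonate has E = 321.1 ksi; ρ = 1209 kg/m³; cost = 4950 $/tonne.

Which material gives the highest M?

magnesium alloy

After converting to SI:
  brass: E = 100.4 GPa, ρ = 8550 kg/m³, cost = 6.600 $/kg
  magnesium alloy: E = 44.97 GPa, ρ = 1850 kg/m³, cost = 4.409 $/kg
  molybdenum: E = 334.3 GPa, ρ = 10230 kg/m³, cost = 30.50 $/kg
  polycarbonate: E = 2.214 GPa, ρ = 1209 kg/m³, cost = 4.950 $/kg
  magnesium alloy: M = 5.51 MN·m per $
  brass: M = 1.78 MN·m per $
  molybdenum: M = 1.07 MN·m per $
  polycarbonate: M = 0.370 MN·m per $
Magnesium alloy has the largest M.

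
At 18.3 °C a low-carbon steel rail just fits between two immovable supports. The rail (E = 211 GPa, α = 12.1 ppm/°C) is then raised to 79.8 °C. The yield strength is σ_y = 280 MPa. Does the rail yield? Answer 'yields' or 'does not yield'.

ΔT = 61.50 K. Constrained thermal stress σ = E·α·ΔT = 211.0×10³ MPa × 12.1×10⁻⁶ × 61.50 = 157 MPa (compressive).
Compare to σ_y = 280 MPa: σ < σ_y, so it does not yield.

does not yield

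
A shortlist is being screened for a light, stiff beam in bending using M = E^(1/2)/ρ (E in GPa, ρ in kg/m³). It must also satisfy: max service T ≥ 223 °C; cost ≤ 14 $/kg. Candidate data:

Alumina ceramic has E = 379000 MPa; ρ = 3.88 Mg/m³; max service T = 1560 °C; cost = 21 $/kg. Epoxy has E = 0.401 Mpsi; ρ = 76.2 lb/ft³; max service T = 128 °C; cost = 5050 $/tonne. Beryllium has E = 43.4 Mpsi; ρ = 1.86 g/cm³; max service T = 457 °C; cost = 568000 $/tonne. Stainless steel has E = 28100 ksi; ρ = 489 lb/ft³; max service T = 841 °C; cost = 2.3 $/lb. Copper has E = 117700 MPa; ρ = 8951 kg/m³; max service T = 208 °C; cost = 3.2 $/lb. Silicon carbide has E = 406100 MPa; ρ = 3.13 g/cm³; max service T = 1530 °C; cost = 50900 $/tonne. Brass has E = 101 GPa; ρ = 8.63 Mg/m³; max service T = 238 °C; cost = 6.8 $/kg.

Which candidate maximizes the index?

stainless steel

Screen on constraints: max service T ≥ 223 °C; cost ≤ 14 $/kg. Survivors: stainless steel, brass.
Normalizing units and computing the index:
  stainless steel: E = 193.7 GPa, ρ = 7833 kg/m³
  brass: E = 101.0 GPa, ρ = 8630 kg/m³
  stainless steel: M = 1.78×10⁻³
  brass: M = 1.16×10⁻³
Stainless steel ranks first.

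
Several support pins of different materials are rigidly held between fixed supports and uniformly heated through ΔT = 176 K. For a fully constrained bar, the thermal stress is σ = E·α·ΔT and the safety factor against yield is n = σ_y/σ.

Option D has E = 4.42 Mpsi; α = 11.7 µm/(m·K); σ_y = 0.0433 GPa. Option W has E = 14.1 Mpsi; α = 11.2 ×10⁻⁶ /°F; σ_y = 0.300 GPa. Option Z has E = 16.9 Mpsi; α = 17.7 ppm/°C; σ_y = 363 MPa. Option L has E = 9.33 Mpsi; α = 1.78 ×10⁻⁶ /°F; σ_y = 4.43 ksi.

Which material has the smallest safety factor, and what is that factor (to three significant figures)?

option D, n = 0.690

With everything in SI (GPa, ×10⁻⁶/K, MPa):
  option D: E = 30.47, α = 11.7, σ_y = 43.30 → σ = 62.8 MPa, n = 0.690
  option W: E = 97.22, α = 20.2, σ_y = 300.0 → σ = 345 MPa, n = 0.870
  option Z: E = 116.5, α = 17.7, σ_y = 363.0 → σ = 363 MPa, n = 1.00
  option L: E = 64.33, α = 3.20, σ_y = 30.54 → σ = 36.3 MPa, n = 0.842
The minimum is option D at n = 0.690.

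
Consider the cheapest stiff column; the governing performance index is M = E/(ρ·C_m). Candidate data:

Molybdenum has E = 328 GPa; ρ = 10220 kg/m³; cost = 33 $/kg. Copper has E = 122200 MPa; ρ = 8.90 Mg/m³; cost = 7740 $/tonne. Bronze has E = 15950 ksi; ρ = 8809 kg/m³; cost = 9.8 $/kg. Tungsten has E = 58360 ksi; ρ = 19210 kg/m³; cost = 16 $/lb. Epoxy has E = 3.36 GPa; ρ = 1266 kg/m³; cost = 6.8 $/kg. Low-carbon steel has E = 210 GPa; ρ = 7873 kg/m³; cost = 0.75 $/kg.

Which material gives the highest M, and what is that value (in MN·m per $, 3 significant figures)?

low-carbon steel, M = 35.6 MN·m per $

Putting every candidate on a common basis:
  molybdenum: E = 328.0 GPa, ρ = 10220 kg/m³, cost = 33.00 $/kg
  copper: E = 122.2 GPa, ρ = 8900 kg/m³, cost = 7.740 $/kg
  bronze: E = 110.0 GPa, ρ = 8809 kg/m³, cost = 9.800 $/kg
  tungsten: E = 402.4 GPa, ρ = 19210 kg/m³, cost = 35.27 $/kg
  epoxy: E = 3.360 GPa, ρ = 1266 kg/m³, cost = 6.800 $/kg
  low-carbon steel: E = 210.0 GPa, ρ = 7873 kg/m³, cost = 0.7500 $/kg
  low-carbon steel: M = 35.6 MN·m per $
  copper: M = 1.77 MN·m per $
  bronze: M = 1.27 MN·m per $
  molybdenum: M = 0.973 MN·m per $
  tungsten: M = 0.594 MN·m per $
  epoxy: M = 0.390 MN·m per $
The maximum is for low-carbon steel.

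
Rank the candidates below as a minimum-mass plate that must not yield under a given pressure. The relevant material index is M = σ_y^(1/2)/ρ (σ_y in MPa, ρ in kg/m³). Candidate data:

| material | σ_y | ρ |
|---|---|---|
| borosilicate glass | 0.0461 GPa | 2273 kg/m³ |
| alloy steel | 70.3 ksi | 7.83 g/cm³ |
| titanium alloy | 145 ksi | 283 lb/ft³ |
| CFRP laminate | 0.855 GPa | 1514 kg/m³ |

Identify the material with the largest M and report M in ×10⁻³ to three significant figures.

CFRP laminate, M = 19.3×10⁻³

In SI units:
  borosilicate glass: σ_y = 46.10 MPa, ρ = 2273 kg/m³
  alloy steel: σ_y = 484.7 MPa, ρ = 7830 kg/m³
  titanium alloy: σ_y = 999.7 MPa, ρ = 4533 kg/m³
  CFRP laminate: σ_y = 855.0 MPa, ρ = 1514 kg/m³
  CFRP laminate: M = 19.3×10⁻³
  titanium alloy: M = 6.97×10⁻³
  borosilicate glass: M = 2.99×10⁻³
  alloy steel: M = 2.81×10⁻³
CFRP laminate ranks first.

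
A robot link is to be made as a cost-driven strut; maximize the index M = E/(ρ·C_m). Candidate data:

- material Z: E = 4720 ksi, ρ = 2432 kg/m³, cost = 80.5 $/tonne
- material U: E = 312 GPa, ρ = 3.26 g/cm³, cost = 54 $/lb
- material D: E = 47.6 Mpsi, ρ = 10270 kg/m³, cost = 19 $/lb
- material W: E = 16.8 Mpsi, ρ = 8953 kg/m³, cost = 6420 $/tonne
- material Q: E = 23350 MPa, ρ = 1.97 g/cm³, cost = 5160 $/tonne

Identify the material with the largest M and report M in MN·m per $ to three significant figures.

material Z, M = 166 MN·m per $

After converting to SI:
  material Z: E = 32.54 GPa, ρ = 2432 kg/m³, cost = 0.08050 $/kg
  material U: E = 312.0 GPa, ρ = 3260 kg/m³, cost = 119.0 $/kg
  material D: E = 328.2 GPa, ρ = 10270 kg/m³, cost = 41.89 $/kg
  material W: E = 115.8 GPa, ρ = 8953 kg/m³, cost = 6.420 $/kg
  material Q: E = 23.35 GPa, ρ = 1970 kg/m³, cost = 5.160 $/kg
  material Z: M = 166 MN·m per $
  material Q: M = 2.30 MN·m per $
  material W: M = 2.02 MN·m per $
  material U: M = 0.804 MN·m per $
  material D: M = 0.763 MN·m per $
Material Z has the largest M.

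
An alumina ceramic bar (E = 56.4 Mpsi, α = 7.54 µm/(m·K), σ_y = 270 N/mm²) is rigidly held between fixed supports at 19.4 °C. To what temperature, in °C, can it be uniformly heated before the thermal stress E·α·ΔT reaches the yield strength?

111 °C

E = 56.4 Mpsi = 388.9 GPa.
σ_y = 270 N/mm² = 270.0 MPa.
E·α·ΔT = 270.0 MPa ⇒ ΔT = 270.0 / (388.9×10³ × 7.54×10⁻⁶) = 92.09 K.
T = 19.4 + 92.09 = 111.5 °C.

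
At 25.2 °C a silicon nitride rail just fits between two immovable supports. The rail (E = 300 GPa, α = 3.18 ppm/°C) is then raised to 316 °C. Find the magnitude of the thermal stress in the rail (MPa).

ΔT = 290.8 K. Constrained thermal stress σ = E·α·ΔT = 300.0×10³ MPa × 3.18×10⁻⁶ × 290.8 = 277 MPa (compressive).

277 MPa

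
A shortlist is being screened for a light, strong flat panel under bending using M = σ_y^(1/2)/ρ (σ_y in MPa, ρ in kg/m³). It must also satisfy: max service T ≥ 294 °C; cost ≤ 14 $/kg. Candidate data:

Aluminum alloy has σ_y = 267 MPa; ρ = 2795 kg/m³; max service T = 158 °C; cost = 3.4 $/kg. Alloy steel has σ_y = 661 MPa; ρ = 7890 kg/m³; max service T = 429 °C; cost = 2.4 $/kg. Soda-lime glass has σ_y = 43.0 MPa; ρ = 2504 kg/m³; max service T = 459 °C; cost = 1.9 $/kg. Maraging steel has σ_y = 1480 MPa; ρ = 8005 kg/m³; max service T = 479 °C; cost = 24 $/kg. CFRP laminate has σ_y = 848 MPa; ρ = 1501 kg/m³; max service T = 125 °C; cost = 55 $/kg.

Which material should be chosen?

Screen on constraints: max service T ≥ 294 °C; cost ≤ 14 $/kg. Survivors: alloy steel, soda-lime glass.
Evaluate M for each candidate:
  alloy steel: M = 3.26×10⁻³
  soda-lime glass: M = 2.62×10⁻³
Alloy steel ranks first.

alloy steel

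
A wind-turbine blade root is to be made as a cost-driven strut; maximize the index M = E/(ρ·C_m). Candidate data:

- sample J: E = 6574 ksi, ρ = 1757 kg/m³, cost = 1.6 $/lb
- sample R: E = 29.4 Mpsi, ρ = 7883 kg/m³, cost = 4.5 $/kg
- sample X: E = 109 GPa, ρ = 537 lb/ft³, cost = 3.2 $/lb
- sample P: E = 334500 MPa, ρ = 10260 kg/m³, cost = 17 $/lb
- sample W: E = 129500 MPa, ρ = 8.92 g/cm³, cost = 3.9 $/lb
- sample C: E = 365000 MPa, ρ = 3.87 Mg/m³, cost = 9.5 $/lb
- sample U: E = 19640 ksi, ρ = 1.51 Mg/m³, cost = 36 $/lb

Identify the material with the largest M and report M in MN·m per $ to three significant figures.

sample J, M = 7.31 MN·m per $

Putting every candidate on a common basis:
  sample J: E = 45.33 GPa, ρ = 1757 kg/m³, cost = 3.527 $/kg
  sample R: E = 202.7 GPa, ρ = 7883 kg/m³, cost = 4.500 $/kg
  sample X: E = 109.0 GPa, ρ = 8602 kg/m³, cost = 7.055 $/kg
  sample P: E = 334.5 GPa, ρ = 10260 kg/m³, cost = 37.48 $/kg
  sample W: E = 129.5 GPa, ρ = 8920 kg/m³, cost = 8.598 $/kg
  sample C: E = 365.0 GPa, ρ = 3870 kg/m³, cost = 20.94 $/kg
  sample U: E = 135.4 GPa, ρ = 1510 kg/m³, cost = 79.37 $/kg
  sample J: M = 7.31 MN·m per $
  sample R: M = 5.71 MN·m per $
  sample C: M = 4.50 MN·m per $
  sample X: M = 1.80 MN·m per $
  sample W: M = 1.69 MN·m per $
  sample U: M = 1.13 MN·m per $
  sample P: M = 0.870 MN·m per $
The maximum is for sample J.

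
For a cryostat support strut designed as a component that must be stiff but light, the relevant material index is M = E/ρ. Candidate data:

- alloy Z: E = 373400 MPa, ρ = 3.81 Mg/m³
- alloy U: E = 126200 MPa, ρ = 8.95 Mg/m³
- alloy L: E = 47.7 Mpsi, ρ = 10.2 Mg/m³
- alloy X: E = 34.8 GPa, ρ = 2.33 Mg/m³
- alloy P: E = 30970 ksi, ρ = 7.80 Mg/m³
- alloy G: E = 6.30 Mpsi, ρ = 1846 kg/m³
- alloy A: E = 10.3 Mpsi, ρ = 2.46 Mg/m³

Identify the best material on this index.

alloy Z

Putting every candidate on a common basis:
  alloy Z: E = 373.4 GPa, ρ = 3810 kg/m³
  alloy U: E = 126.2 GPa, ρ = 8950 kg/m³
  alloy L: E = 328.9 GPa, ρ = 10200 kg/m³
  alloy X: E = 34.80 GPa, ρ = 2330 kg/m³
  alloy P: E = 213.5 GPa, ρ = 7800 kg/m³
  alloy G: E = 43.44 GPa, ρ = 1846 kg/m³
  alloy A: E = 71.02 GPa, ρ = 2460 kg/m³
  alloy Z: M = 98.0 MN·m/kg
  alloy L: M = 32.2 MN·m/kg
  alloy A: M = 28.9 MN·m/kg
  alloy P: M = 27.4 MN·m/kg
  alloy G: M = 23.5 MN·m/kg
  alloy X: M = 14.9 MN·m/kg
  alloy U: M = 14.1 MN·m/kg
The maximum is for alloy Z.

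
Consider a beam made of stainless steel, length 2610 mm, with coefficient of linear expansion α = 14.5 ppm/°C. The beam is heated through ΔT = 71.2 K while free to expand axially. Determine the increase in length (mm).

2.69 mm

ΔL = α·L₀·ΔT = 14.5×10⁻⁶ × 2610 mm × 71.20 K = 2.69 mm.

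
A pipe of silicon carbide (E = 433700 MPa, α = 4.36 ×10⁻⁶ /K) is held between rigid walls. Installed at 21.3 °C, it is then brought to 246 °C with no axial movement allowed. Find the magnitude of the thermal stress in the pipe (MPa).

425 MPa

E = 433700 MPa = 433.7 GPa.
ΔT = 224.7 K. Constrained thermal stress σ = E·α·ΔT = 433.7×10³ MPa × 4.36×10⁻⁶ × 224.7 = 425 MPa (compressive).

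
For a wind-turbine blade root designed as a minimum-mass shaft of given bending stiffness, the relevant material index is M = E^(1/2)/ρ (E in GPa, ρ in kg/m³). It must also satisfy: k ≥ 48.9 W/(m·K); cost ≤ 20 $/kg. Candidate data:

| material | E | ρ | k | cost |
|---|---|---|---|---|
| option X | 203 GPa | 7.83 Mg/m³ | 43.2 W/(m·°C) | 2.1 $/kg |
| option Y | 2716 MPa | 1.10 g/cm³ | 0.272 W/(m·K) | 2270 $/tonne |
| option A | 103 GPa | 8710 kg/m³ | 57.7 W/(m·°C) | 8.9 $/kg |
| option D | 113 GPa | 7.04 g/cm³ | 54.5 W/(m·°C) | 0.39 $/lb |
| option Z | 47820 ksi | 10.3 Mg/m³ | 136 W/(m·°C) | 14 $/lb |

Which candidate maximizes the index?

option D

Screen on constraints: k ≥ 48.9 W/(m·K); cost ≤ 20 $/kg. Survivors: option A, option D.
In SI units:
  option A: E = 103.0 GPa, ρ = 8710 kg/m³
  option D: E = 113.0 GPa, ρ = 7040 kg/m³
  option D: M = 1.51×10⁻³
  option A: M = 1.17×10⁻³
The maximum is for option D.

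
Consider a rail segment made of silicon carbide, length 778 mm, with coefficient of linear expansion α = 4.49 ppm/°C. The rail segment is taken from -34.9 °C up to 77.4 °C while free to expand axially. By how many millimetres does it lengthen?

0.392 mm

ΔT = 77.4 − (-34.9) = 112.3 K.
ΔL = α·L₀·ΔT = 4.49×10⁻⁶ × 778 mm × 112.3 K = 0.392 mm.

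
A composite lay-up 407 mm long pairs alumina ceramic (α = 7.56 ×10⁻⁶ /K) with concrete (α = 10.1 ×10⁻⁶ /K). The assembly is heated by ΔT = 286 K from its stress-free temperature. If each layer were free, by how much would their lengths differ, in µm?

Δα = |7.56 − 10.1|×10⁻⁶/K = 2.54×10⁻⁶/K.
ΔL_mismatch = Δα·L·ΔT = 2.54×10⁻⁶ × 407.0 mm × 286.0 K = 296 µm.

296 µm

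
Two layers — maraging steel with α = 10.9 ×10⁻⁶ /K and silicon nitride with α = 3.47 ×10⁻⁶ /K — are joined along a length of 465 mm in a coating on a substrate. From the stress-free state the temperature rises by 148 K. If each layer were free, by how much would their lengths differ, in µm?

Δα = |10.9 − 3.47|×10⁻⁶/K = 7.43×10⁻⁶/K.
ΔL_mismatch = Δα·L·ΔT = 7.43×10⁻⁶ × 465.0 mm × 148.0 K = 511 µm.

511 µm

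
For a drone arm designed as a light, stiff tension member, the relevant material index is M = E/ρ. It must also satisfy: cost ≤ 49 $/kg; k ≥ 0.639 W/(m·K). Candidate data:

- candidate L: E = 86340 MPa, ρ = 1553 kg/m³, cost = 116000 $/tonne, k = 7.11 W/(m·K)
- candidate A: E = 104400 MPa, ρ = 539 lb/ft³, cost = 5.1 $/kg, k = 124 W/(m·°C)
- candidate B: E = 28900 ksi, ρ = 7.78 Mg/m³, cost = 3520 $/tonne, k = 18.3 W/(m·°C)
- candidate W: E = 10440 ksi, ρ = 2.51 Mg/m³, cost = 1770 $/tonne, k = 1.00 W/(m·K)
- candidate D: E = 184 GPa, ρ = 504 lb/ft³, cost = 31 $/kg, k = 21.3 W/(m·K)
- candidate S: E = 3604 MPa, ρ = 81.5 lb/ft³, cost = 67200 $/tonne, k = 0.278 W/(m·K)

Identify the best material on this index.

Screen on constraints: cost ≤ 49 $/kg; k ≥ 0.639 W/(m·K). Survivors: candidate A, candidate B, candidate W, candidate D.
Normalizing units and computing the index:
  candidate A: E = 104.4 GPa, ρ = 8634 kg/m³
  candidate B: E = 199.3 GPa, ρ = 7780 kg/m³
  candidate W: E = 71.98 GPa, ρ = 2510 kg/m³
  candidate D: E = 184.0 GPa, ρ = 8073 kg/m³
  candidate W: M = 28.7 MN·m/kg
  candidate B: M = 25.6 MN·m/kg
  candidate D: M = 22.8 MN·m/kg
  candidate A: M = 12.1 MN·m/kg
Highest index: candidate W.

candidate W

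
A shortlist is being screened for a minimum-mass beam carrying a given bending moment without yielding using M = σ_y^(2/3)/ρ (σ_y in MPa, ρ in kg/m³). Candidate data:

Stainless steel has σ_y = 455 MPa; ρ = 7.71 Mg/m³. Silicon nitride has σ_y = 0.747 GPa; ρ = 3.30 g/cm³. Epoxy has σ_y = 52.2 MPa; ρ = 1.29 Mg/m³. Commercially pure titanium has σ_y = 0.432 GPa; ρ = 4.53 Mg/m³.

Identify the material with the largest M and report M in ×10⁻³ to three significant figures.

Convert each candidate to consistent units, then evaluate M:
  stainless steel: σ_y = 455.0 MPa, ρ = 7710 kg/m³
  silicon nitride: σ_y = 747.0 MPa, ρ = 3300 kg/m³
  epoxy: σ_y = 52.20 MPa, ρ = 1290 kg/m³
  commercially pure titanium: σ_y = 432.0 MPa, ρ = 4530 kg/m³
  silicon nitride: M = 24.9×10⁻³
  commercially pure titanium: M = 12.6×10⁻³
  epoxy: M = 10.8×10⁻³
  stainless steel: M = 7.67×10⁻³
Silicon nitride ranks first.

silicon nitride, M = 24.9×10⁻³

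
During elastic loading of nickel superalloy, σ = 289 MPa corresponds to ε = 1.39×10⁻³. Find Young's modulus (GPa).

208 GPa

E = σ/ε = 289 MPa / 1.39×10⁻³ = 207900 MPa = 208 GPa.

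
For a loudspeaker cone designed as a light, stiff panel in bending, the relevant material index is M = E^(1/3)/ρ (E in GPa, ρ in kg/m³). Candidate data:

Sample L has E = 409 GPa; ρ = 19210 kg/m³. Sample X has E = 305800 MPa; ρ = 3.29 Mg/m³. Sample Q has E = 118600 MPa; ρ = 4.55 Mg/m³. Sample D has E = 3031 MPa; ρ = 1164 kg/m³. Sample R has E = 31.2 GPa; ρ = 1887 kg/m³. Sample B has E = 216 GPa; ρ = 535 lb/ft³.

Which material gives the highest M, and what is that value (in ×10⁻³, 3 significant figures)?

Convert each candidate to consistent units, then evaluate M:
  sample L: E = 409.0 GPa, ρ = 19210 kg/m³
  sample X: E = 305.8 GPa, ρ = 3290 kg/m³
  sample Q: E = 118.6 GPa, ρ = 4550 kg/m³
  sample D: E = 3.031 GPa, ρ = 1164 kg/m³
  sample R: E = 31.20 GPa, ρ = 1887 kg/m³
  sample B: E = 216.0 GPa, ρ = 8570 kg/m³
  sample X: M = 2.05×10⁻³
  sample R: M = 1.67×10⁻³
  sample D: M = 1.24×10⁻³
  sample Q: M = 1.08×10⁻³
  sample B: M = 0.700×10⁻³
  sample L: M = 0.386×10⁻³
The maximum is for sample X.

sample X, M = 2.05×10⁻³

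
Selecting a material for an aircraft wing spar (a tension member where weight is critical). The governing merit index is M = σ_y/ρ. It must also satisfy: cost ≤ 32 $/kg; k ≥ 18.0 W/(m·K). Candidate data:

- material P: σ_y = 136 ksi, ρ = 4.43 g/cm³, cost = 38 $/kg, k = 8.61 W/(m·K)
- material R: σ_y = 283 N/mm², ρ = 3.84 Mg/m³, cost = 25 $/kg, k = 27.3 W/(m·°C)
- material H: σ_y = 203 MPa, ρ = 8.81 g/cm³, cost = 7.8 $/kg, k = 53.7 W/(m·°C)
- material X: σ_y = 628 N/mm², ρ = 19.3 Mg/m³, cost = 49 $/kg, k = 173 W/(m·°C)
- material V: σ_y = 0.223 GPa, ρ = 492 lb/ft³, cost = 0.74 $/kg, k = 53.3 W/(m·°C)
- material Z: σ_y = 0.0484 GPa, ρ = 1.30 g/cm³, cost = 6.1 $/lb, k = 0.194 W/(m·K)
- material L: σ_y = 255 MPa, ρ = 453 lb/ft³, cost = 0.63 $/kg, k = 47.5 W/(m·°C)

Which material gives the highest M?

material R

Screen on constraints: cost ≤ 32 $/kg; k ≥ 18.0 W/(m·K). Survivors: material R, material H, material V, material L.
Convert each candidate to consistent units, then evaluate M:
  material R: σ_y = 283.0 MPa, ρ = 3840 kg/m³
  material H: σ_y = 203.0 MPa, ρ = 8810 kg/m³
  material V: σ_y = 223.0 MPa, ρ = 7881 kg/m³
  material L: σ_y = 255.0 MPa, ρ = 7256 kg/m³
  material R: M = 73.7 kN·m/kg
  material L: M = 35.1 kN·m/kg
  material V: M = 28.3 kN·m/kg
  material H: M = 23.0 kN·m/kg
Material R ranks first.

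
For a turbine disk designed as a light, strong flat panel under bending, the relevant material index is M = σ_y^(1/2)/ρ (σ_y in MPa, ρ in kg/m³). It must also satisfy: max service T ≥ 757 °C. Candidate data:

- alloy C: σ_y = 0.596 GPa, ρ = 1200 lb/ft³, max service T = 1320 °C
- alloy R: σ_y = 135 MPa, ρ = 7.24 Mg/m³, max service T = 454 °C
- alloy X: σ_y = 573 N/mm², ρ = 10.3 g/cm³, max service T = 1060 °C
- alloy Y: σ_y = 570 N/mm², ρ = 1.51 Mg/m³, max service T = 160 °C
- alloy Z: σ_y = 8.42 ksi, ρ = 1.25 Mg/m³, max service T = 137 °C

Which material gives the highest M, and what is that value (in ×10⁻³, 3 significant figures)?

Screen on constraints: max service T ≥ 757 °C. Survivors: alloy C, alloy X.
Normalizing units and computing the index:
  alloy C: σ_y = 596.0 MPa, ρ = 19220 kg/m³
  alloy X: σ_y = 573.0 MPa, ρ = 10300 kg/m³
  alloy X: M = 2.32×10⁻³
  alloy C: M = 1.27×10⁻³
Alloy X has the largest M.

alloy X, M = 2.32×10⁻³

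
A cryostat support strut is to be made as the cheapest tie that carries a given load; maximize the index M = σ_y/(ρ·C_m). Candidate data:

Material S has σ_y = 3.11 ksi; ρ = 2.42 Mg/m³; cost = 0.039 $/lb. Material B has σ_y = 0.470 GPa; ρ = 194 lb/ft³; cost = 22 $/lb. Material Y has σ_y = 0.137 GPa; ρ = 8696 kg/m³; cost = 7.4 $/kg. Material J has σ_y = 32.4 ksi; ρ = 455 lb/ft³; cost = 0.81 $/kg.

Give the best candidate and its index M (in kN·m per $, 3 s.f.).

material S, M = 103 kN·m per $

In SI units:
  material S: σ_y = 21.44 MPa, ρ = 2420 kg/m³, cost = 0.08598 $/kg
  material B: σ_y = 470.0 MPa, ρ = 3108 kg/m³, cost = 48.50 $/kg
  material Y: σ_y = 137.0 MPa, ρ = 8696 kg/m³, cost = 7.400 $/kg
  material J: σ_y = 223.4 MPa, ρ = 7288 kg/m³, cost = 0.8100 $/kg
  material S: M = 103 kN·m per $
  material J: M = 37.8 kN·m per $
  material B: M = 3.12 kN·m per $
  material Y: M = 2.13 kN·m per $
Material S ranks first.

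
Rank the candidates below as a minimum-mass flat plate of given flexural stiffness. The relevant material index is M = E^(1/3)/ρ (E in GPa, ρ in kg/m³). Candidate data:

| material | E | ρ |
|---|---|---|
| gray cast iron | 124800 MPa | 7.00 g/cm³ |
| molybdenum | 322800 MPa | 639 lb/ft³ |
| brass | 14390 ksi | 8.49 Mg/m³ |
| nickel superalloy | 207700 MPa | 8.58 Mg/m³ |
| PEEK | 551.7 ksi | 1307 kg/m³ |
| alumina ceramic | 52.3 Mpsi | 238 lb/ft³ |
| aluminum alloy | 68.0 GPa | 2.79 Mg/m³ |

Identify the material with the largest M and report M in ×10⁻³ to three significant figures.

Putting every candidate on a common basis:
  gray cast iron: E = 124.8 GPa, ρ = 7000 kg/m³
  molybdenum: E = 322.8 GPa, ρ = 10240 kg/m³
  brass: E = 99.22 GPa, ρ = 8490 kg/m³
  nickel superalloy: E = 207.7 GPa, ρ = 8580 kg/m³
  PEEK: E = 3.804 GPa, ρ = 1307 kg/m³
  alumina ceramic: E = 360.6 GPa, ρ = 3812 kg/m³
  aluminum alloy: E = 68.00 GPa, ρ = 2790 kg/m³
  alumina ceramic: M = 1.87×10⁻³
  aluminum alloy: M = 1.46×10⁻³
  PEEK: M = 1.19×10⁻³
  gray cast iron: M = 0.714×10⁻³
  nickel superalloy: M = 0.690×10⁻³
  molybdenum: M = 0.670×10⁻³
  brass: M = 0.545×10⁻³
Alumina ceramic ranks first.

alumina ceramic, M = 1.87×10⁻³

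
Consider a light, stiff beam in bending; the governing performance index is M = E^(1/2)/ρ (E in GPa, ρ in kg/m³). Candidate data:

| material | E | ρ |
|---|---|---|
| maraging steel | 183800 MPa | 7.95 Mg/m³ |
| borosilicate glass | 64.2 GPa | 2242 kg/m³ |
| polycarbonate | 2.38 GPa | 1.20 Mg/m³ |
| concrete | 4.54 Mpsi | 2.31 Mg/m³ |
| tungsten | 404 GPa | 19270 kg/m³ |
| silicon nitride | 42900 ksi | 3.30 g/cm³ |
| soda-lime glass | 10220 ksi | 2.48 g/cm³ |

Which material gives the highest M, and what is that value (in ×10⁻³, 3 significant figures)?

silicon nitride, M = 5.21×10⁻³

Normalizing units and computing the index:
  maraging steel: E = 183.8 GPa, ρ = 7950 kg/m³
  borosilicate glass: E = 64.20 GPa, ρ = 2242 kg/m³
  polycarbonate: E = 2.380 GPa, ρ = 1200 kg/m³
  concrete: E = 31.30 GPa, ρ = 2310 kg/m³
  tungsten: E = 404.0 GPa, ρ = 19270 kg/m³
  silicon nitride: E = 295.8 GPa, ρ = 3300 kg/m³
  soda-lime glass: E = 70.46 GPa, ρ = 2480 kg/m³
  silicon nitride: M = 5.21×10⁻³
  borosilicate glass: M = 3.57×10⁻³
  soda-lime glass: M = 3.38×10⁻³
  concrete: M = 2.42×10⁻³
  maraging steel: M = 1.71×10⁻³
  polycarbonate: M = 1.29×10⁻³
  tungsten: M = 1.04×10⁻³
Silicon nitride has the largest M.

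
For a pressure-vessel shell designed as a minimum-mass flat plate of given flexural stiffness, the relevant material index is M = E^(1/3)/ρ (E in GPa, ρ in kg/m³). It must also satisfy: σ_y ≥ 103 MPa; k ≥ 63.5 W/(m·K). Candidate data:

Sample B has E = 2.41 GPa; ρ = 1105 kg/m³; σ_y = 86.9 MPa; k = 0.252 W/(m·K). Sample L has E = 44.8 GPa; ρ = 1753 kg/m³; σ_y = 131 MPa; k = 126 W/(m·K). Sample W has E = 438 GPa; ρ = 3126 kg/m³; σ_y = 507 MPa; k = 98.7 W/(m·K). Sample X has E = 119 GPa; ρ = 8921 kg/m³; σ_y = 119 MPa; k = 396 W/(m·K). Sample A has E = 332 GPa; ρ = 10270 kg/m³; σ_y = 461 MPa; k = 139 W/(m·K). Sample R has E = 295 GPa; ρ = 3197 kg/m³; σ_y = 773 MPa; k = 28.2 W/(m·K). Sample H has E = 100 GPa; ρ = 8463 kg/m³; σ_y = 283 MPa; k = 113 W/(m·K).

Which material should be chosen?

Screen on constraints: σ_y ≥ 103 MPa; k ≥ 63.5 W/(m·K). Survivors: sample L, sample W, sample X, sample A, sample H.
Evaluate M for each candidate:
  sample W: M = 2.43×10⁻³
  sample L: M = 2.03×10⁻³
  sample A: M = 0.674×10⁻³
  sample X: M = 0.551×10⁻³
  sample H: M = 0.548×10⁻³
Highest index: sample W.

sample W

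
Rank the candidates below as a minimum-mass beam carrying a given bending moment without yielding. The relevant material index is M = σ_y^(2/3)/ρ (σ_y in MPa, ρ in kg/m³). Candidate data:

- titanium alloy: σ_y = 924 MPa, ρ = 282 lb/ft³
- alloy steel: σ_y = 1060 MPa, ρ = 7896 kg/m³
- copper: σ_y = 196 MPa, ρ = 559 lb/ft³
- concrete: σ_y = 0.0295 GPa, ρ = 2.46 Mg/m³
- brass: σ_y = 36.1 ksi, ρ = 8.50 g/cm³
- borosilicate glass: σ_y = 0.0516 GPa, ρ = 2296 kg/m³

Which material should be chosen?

titanium alloy

Putting every candidate on a common basis:
  titanium alloy: σ_y = 924.0 MPa, ρ = 4517 kg/m³
  alloy steel: σ_y = 1060 MPa, ρ = 7896 kg/m³
  copper: σ_y = 196.0 MPa, ρ = 8954 kg/m³
  concrete: σ_y = 29.50 MPa, ρ = 2460 kg/m³
  brass: σ_y = 248.9 MPa, ρ = 8500 kg/m³
  borosilicate glass: σ_y = 51.60 MPa, ρ = 2296 kg/m³
  titanium alloy: M = 21.0×10⁻³
  alloy steel: M = 13.2×10⁻³
  borosilicate glass: M = 6.04×10⁻³
  brass: M = 4.66×10⁻³
  concrete: M = 3.88×10⁻³
  copper: M = 3.77×10⁻³
Highest index: titanium alloy.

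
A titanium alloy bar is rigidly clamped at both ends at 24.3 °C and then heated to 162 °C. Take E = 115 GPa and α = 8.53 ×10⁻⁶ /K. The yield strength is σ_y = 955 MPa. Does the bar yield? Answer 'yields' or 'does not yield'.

does not yield

ΔT = 137.7 K. Constrained thermal stress σ = E·α·ΔT = 115.0×10³ MPa × 8.53×10⁻⁶ × 137.7 = 135 MPa (compressive).
Compare to σ_y = 955 MPa: σ < σ_y, so it does not yield.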